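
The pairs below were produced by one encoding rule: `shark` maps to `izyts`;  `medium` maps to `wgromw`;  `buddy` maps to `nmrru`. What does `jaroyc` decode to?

s(18)→i(8) and h(7)→z(25) fit y≡15x+24 (mod 26); the inverse of 15 mod 26 is 7. Each letter's alphabet position (a=0..z=25) is mapped through 15·x+24 mod 26 — an affine cipher.
Undoing it on jaroyc: j(9)→7·(9−24)≡25=z; a(0)→7·(0−24)≡14=o; r(17)→7·(17−24)≡3=d; o(14)→7·(14−24)≡8=i; y(24)→7·(24−24)≡0=a; c(2)→7·(2−24)≡2=c (all mod 26).

zodiac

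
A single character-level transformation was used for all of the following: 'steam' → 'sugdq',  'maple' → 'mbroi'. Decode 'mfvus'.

In steam: s→s is +0, t→u is +1, e→g is +2, a→d is +3 — the shift increases by 1 each position. Letter i (0-indexed) is shifted by i+0, so successive shifts are 0, 1, 2, ….
Decoding mfvus: m−0=m, f−1=e, v−2=t, u−3=r, s−4=o.

metro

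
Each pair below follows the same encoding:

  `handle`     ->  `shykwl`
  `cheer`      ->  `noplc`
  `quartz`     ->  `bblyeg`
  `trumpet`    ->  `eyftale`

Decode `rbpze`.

guest

Shifts by position in handle: pos 0: h→s (+11), pos 1: a→h (+7), pos 2: n→y (+11), pos 3: d→k (+7) — repeating every 2. The shifts repeat in a cycle of length 2: positions 0,1,… shift by +11, +7, then the pattern repeats.
Decoding rbpze: r−11=g, b−7=u, p−11=e, z−7=s, e−11=t.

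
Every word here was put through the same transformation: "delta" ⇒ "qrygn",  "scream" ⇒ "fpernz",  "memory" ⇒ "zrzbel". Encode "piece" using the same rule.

Compare letters: d→q is +13, e→r is +13, l→y is +13 — a constant shift. This is a Caesar cipher with shift 13.
For piece: p+13=c, i+13=v, e+13=r, c+13=p, e+13=r.

cvrpr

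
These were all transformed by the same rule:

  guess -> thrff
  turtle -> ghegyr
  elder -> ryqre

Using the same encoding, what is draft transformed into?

Compare letters: g→t is +13, u→h is +13, e→r is +13 — a constant shift. Each letter is shifted forward by 13 in the alphabet (a Caesar shift of +13).
On draft: d+13=q, r+13=e, a+13=n, f+13=s, t+13=g.

qensg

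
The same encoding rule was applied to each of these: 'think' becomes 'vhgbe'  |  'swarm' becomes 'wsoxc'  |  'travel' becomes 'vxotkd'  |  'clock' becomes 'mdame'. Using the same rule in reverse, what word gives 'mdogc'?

t(19)→v(21) and h(7)→h(7) fit y≡25x+14 (mod 26); the inverse of 25 mod 26 is 25. Treating letters as 0–25, the rule is x ↦ 25x + 14 (mod 26).
Decoding mdogc: m(12)→25·(12−14)≡2=c; d(3)→25·(3−14)≡11=l; o(14)→25·(14−14)≡0=a; g(6)→25·(6−14)≡8=i; c(2)→25·(2−14)≡12=m (all mod 26).

claim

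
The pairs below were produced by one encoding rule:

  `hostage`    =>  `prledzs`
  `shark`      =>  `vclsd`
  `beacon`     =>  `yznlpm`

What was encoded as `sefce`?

truth

The output letters match the input read backwards, each shifted +11: hostage reversed is egatsoh. Read the word backwards and shift each letter +11.
Undoing it on sefce: shift back: s−11=h, e−11=t, f−11=u, c−11=r, e−11=t → hturt; then reverse → truth.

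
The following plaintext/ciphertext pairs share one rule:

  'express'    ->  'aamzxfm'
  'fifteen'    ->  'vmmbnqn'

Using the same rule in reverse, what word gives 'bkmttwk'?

The output letters match the input read backwards, each shifted +8: express reversed is sserpxe. The word is reversed, then every letter is shifted forward by 8.
Decoding bkmttwk: shift back: b−8=t, k−8=c, m−8=e, t−8=l, t−8=l, w−8=o, k−8=c → tcelloc; then reverse → collect.

collect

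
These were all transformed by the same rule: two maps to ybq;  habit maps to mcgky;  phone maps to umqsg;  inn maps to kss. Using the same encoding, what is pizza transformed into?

The shift depends on letter class: consonant t→y is +5, but vowel o→q is +2. The rule splits by letter class: vowels +2, consonants +5.
For pizza: p(cons)+5=u, i(vowel)+2=k, z(cons)+5=e, z(cons)+5=e, a(vowel)+2=c.

ukeec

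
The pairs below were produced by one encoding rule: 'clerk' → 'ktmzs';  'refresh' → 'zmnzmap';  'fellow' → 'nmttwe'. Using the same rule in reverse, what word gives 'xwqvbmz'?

pointer

Compare letters: c→k is +8, l→t is +8, e→m is +8 — a constant shift. Every letter moves 8 places later in the alphabet, wrapping around z→a.
Decoding xwqvbmz: x−8=p, w−8=o, q−8=i, v−8=n, b−8=t, m−8=e, z−8=r.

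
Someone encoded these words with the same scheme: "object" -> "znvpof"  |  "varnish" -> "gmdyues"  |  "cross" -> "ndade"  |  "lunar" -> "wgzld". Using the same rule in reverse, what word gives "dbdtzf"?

sprint

Shifts by position in object: pos 0: o→z (+11), pos 1: b→n (+12), pos 2: j→v (+12), pos 3: e→p (+11), pos 4: c→o (+12), pos 5: t→f (+12) — repeating every 3. The shifts repeat in a cycle of length 3: positions 0,1,… shift by +11, +12, +12, then the pattern repeats.
Reversing it on dbdtzf: d−11=s, b−12=p, d−12=r, t−11=i, z−12=n, f−12=t.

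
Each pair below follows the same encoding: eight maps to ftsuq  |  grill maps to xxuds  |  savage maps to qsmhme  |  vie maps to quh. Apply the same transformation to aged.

pqsm

The output letters match the input read backwards, each shifted +12: eight reversed is thgie. Two steps: reverse the string, then apply a Caesar shift of +12.
For aged: reverse → dega; then shift: d+12=p, e+12=q, g+12=s, a+12=m.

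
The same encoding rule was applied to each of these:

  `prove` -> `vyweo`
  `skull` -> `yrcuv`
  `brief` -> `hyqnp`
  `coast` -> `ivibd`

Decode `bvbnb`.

In prove: p→v is +6, r→y is +7, o→w is +8, v→e is +9 — the shift increases by 1 each position. Letter i (0-indexed) is shifted by i+6, so successive shifts are 6, 7, 8, ….
Reversing it on bvbnb: b−6=v, v−7=o, b−8=t, n−9=e, b−10=r.

voter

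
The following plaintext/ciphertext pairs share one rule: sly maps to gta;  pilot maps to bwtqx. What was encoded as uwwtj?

The output letters match the input read backwards, each shifted +8: sly reversed is yls. Two steps: reverse the string, then apply a Caesar shift of +8.
Reversing it on uwwtj: shift back: u−8=m, w−8=o, w−8=o, t−8=l, j−8=b → moolb; then reverse → bloom.

bloom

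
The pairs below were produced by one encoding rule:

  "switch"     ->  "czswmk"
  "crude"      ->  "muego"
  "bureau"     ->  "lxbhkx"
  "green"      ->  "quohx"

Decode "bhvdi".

Shifts by position in switch: pos 0: s→c (+10), pos 1: w→z (+3), pos 2: i→s (+10), pos 3: t→w (+3) — repeating every 2. It's a Vigenère-style cipher with numeric key [10,3]: position i shifts by key[i mod 2].
Decoding bhvdi: b−10=r, h−3=e, v−10=l, d−3=a, i−10=y.

relay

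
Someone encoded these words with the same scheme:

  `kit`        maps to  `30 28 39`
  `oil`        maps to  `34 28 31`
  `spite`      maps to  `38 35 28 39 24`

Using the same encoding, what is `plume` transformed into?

35 31 40 32 24

k is letter #11 and maps to 30: an offset of 19. Each letter is replaced by its alphabet position (a=1..z=26) + 19.
For plume: p=16→35, l=12→31, u=21→40, m=13→32, e=5→24.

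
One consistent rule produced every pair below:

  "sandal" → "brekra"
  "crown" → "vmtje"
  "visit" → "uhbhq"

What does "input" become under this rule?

Treating letters as 0–25, the rule is x ↦ 15x + 17 (mod 26).
Applying it to input: i(8)→15·8+17≡7=h; n(13)→15·13+17≡4=e; p(15)→15·15+17≡8=i; u(20)→15·20+17≡5=f; t(19)→15·19+17≡16=q (all mod 26).

heifq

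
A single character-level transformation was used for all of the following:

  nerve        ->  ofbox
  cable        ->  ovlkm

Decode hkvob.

Two steps: reverse the string, then apply a Caesar shift of +10.
Reversing it on hkvob: shift back: h−10=x, k−10=a, v−10=l, o−10=e, b−10=r → xaler; then reverse → relax.

relax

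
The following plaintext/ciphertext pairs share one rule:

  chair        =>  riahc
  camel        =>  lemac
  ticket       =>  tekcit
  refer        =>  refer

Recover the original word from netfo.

often

The output letters match the input read backwards: chair reversed is riahc. The word is simply reversed.
Reversing it on netfo: then reverse → often.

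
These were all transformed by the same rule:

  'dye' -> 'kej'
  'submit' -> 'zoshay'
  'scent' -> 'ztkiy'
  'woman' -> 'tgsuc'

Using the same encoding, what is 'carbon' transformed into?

tuhxgi

The word is reversed, then every letter is shifted forward by 6.
For carbon: reverse → nobrac; then shift: n+6=t, o+6=u, b+6=h, r+6=x, a+6=g, c+6=i.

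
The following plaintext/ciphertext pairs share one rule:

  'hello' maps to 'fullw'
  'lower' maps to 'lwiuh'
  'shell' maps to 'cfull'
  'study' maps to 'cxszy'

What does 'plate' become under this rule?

rloxu

h(7)→f(5) and e(4)→u(20) fit y≡21x+14 (mod 26); the inverse of 21 mod 26 is 5. This is an affine cipher: with a=0,…,z=25, each position x becomes (21x+14) mod 26.
For plate: p(15)→21·15+14≡17=r; l(11)→21·11+14≡11=l; a(0)→21·0+14≡14=o; t(19)→21·19+14≡23=x; e(4)→21·4+14≡20=u (all mod 26).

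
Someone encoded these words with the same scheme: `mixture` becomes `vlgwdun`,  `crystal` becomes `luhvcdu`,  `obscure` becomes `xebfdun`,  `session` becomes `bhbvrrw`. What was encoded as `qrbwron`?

Shifts by position in mixture: pos 0: m→v (+9), pos 1: i→l (+3), pos 2: x→g (+9), pos 3: t→w (+3) — repeating every 2. It's a Vigenère-style cipher with numeric key [9,3]: position i shifts by key[i mod 2].
Undoing it on qrbwron: q−9=h, r−3=o, b−9=s, w−3=t, r−9=i, o−3=l, n−9=e.

hostile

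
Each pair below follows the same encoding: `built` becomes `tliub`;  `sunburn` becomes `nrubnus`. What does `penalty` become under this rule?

ytlanep

It's just the letters in reverse order.
For penalty: reverse → ytlanep.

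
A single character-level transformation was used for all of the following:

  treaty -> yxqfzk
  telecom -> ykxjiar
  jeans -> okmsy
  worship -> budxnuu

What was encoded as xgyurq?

sample

Shifts by position in treaty: pos 0: t→y (+5), pos 1: r→x (+6), pos 2: e→q (+12), pos 3: a→f (+5), pos 4: t→z (+6), pos 5: y→k (+12) — repeating every 3. It's a Vigenère-style cipher with numeric key [5,6,12]: position i shifts by key[i mod 3].
Reversing it on xgyurq: x−5=s, g−6=a, y−12=m, u−5=p, r−6=l, q−12=e.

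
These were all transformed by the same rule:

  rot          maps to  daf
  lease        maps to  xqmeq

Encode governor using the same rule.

sahqdzad

It's a constant shift of +12 (ROT12).
On governor: g+12=s, o+12=a, v+12=h, e+12=q, r+12=d, n+12=z, o+12=a, r+12=d.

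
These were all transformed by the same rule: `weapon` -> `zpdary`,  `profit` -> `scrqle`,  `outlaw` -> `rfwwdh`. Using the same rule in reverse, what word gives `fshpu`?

Shifts by position in weapon: pos 0: w→z (+3), pos 1: e→p (+11), pos 2: a→d (+3), pos 3: p→a (+11) — repeating every 2. The shifts repeat in a cycle of length 2: positions 0,1,… shift by +3, +11, then the pattern repeats.
Decoding fshpu: f−3=c, s−11=h, h−3=e, p−11=e, u−3=r.

cheer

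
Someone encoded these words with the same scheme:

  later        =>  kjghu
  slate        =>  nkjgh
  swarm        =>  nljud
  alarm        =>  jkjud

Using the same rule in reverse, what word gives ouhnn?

dress

l(11)→k(10) and a(0)→j(9) fit y≡19x+9 (mod 26); the inverse of 19 mod 26 is 11. Each letter's alphabet position (a=0..z=25) is mapped through 19·x+9 mod 26 — an affine cipher.
Reversing it on ouhnn: o(14)→11·(14−9)≡3=d; u(20)→11·(20−9)≡17=r; h(7)→11·(7−9)≡4=e; n(13)→11·(13−9)≡18=s; n(13)→11·(13−9)≡18=s (all mod 26).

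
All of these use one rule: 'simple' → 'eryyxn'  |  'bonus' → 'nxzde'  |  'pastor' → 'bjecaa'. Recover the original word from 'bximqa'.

powder

A repeating key of period 2 is used — shifts +12, +9 over and over.
Reversing it on bximqa: b−12=p, x−9=o, i−12=w, m−9=d, q−12=e, a−9=r.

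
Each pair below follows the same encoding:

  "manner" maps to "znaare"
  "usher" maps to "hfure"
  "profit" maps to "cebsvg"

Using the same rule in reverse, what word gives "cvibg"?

Compare letters: m→z is +13, a→n is +13, n→a is +13 — a constant shift. It's a constant shift of +13 (ROT13).
Decoding cvibg: c−13=p, v−13=i, i−13=v, b−13=o, g−13=t.

pivot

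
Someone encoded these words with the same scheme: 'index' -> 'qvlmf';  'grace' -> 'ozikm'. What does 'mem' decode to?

ewe

Compare letters: i→q is +8, n→v is +8, d→l is +8 — a constant shift. This is a Caesar cipher with shift 8.
Decoding mem: m−8=e, e−8=w, m−8=e.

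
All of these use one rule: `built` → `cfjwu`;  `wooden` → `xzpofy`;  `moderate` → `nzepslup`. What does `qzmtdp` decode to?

police

Shifts by position in built: pos 0: b→c (+1), pos 1: u→f (+11), pos 2: i→j (+1), pos 3: l→w (+11) — repeating every 2. The shifts repeat in a cycle of length 2: positions 0,1,… shift by +1, +11, then the pattern repeats.
Undoing it on qzmtdp: q−1=p, z−11=o, m−1=l, t−11=i, d−1=c, p−11=e.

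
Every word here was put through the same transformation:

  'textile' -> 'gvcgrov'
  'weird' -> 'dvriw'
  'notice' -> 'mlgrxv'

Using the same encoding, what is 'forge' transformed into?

Each pair mirrors across the alphabet (t↔g, e↔v, x↔c): positions sum to 25. This is the alphabet-reversal cipher (Atbash): a becomes z, b becomes y, etc.
For forge: f↔u, o↔l, r↔i, g↔t, e↔v.

ulitv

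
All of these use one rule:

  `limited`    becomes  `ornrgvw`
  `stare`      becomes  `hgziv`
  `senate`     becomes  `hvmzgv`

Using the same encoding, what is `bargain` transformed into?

yzitzrm

Each pair mirrors across the alphabet (l↔o, i↔r, m↔n): positions sum to 25. Each letter is replaced by its mirror in the alphabet: a↔z, b↔y, c↔x, and so on (the Atbash cipher).
Applying it to bargain: b↔y, a↔z, r↔i, g↔t, a↔z, i↔r, n↔m.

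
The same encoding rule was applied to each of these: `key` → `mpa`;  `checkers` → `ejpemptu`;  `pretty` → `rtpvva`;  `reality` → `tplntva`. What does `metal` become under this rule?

The shift depends on letter class: consonant k→m is +2, but vowel e→p is +11. Vowels shift forward by 11 and consonants shift forward by 2.
On metal: m(cons)+2=o, e(vowel)+11=p, t(cons)+2=v, a(vowel)+11=l, l(cons)+2=n.

opvln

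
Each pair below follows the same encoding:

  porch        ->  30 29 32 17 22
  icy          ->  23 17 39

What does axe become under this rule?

15 38 19

p is letter #16 and maps to 30: an offset of 14. Letters become their 1-based position plus 14 (so a→15, b→16, …).
For axe: a=1→15, x=24→38, e=5→19.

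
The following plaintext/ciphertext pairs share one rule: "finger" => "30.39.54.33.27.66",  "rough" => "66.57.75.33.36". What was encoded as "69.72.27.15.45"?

Each letter becomes 3×(its alphabet position, a=1..z=26) + 12.
Decoding 69.72.27.15.45: 69→(69−12)÷3=19=s, 72→(72−12)÷3=20=t, 27→(27−12)÷3=5=e, 15→(15−12)÷3=1=a, 45→(45−12)÷3=11=k.

steak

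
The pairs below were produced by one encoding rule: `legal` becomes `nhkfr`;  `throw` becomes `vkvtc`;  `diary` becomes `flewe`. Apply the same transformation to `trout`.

vuszz

In legal: l→n is +2, e→h is +3, g→k is +4, a→f is +5 — the shift increases by 1 each position. Each letter shifts forward by (position + 2), i.e. 2, 3, 4, … — the shift grows by one for each successive letter.
For trout: t+2=v, r+3=u, o+4=s, u+5=z, t+6=z.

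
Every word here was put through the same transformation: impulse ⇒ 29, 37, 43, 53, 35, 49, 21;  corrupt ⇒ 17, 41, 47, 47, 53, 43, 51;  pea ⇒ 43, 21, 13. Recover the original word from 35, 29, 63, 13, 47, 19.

i(#9)→29 and m(#13)→37: differences scale by 2, so n = 2·pos + 11. Each letter becomes 2×(its alphabet position, a=1..z=26) + 11.
Decoding 35, 29, 63, 13, 47, 19: 35→(35−11)÷2=12=l, 29→(29−11)÷2=9=i, 63→(63−11)÷2=26=z, 13→(13−11)÷2=1=a, 47→(47−11)÷2=18=r, 19→(19−11)÷2=4=d.

lizard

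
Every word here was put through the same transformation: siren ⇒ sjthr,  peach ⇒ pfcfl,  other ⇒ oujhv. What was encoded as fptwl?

forth

In siren: s→s is +0, i→j is +1, r→t is +2, e→h is +3 — the shift increases by 1 each position. The shift increases by 1 at each position, starting from +0: 0, 1, 2, ….
Undoing it on fptwl: f−0=f, p−1=o, t−2=r, w−3=t, l−4=h.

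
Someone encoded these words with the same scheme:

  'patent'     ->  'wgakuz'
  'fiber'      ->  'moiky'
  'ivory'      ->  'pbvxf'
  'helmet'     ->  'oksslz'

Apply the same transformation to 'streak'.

Shifts by position in patent: pos 0: p→w (+7), pos 1: a→g (+6), pos 2: t→a (+7), pos 3: e→k (+6) — repeating every 2. A repeating key of period 2 is used — shifts +7, +6 over and over.
For streak: s+7=z, t+6=z, r+7=y, e+6=k, a+7=h, k+6=q.

zzykhq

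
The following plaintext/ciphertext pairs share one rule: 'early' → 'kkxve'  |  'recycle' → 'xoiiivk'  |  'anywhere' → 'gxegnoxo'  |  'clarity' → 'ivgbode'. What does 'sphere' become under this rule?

yznoxo

Shifts by position in early: pos 0: e→k (+6), pos 1: a→k (+10), pos 2: r→x (+6), pos 3: l→v (+10) — repeating every 2. It's a Vigenère-style cipher with numeric key [6,10]: position i shifts by key[i mod 2].
On sphere: s+6=y, p+10=z, h+6=n, e+10=o, r+6=x, e+10=o.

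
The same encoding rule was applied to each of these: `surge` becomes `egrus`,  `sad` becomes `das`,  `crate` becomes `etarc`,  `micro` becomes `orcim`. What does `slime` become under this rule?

emils

The output letters match the input read backwards: surge reversed is egrus. The word is simply reversed.
For slime: reverse → emils.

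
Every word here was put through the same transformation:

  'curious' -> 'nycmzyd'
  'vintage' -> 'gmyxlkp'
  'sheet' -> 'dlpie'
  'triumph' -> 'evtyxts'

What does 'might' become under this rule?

xmrle

The shifts repeat in a cycle of length 2: positions 0,1,… shift by +11, +4, then the pattern repeats.
Applying it to might: m+11=x, i+4=m, g+11=r, h+4=l, t+11=e.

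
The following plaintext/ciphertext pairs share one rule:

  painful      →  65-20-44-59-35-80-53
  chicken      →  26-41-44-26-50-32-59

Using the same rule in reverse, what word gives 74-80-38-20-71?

sugar

p(#16)→65 and a(#1)→20: differences scale by 3, so n = 3·pos + 17. With a=1..z=26, the number is 3·pos + 17.
Undoing it on 74-80-38-20-71: 74→(74−17)÷3=19=s, 80→(80−17)÷3=21=u, 38→(38−17)÷3=7=g, 20→(20−17)÷3=1=a, 71→(71−17)÷3=18=r.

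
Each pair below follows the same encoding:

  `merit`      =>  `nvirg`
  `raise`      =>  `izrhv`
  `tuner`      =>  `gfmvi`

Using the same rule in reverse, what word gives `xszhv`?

Each pair mirrors across the alphabet (m↔n, e↔v, r↔i): positions sum to 25. Each letter is replaced by its mirror in the alphabet: a↔z, b↔y, c↔x, and so on (the Atbash cipher).
Decoding xszhv: x↔c, s↔h, z↔a, h↔s, v↔e.

chase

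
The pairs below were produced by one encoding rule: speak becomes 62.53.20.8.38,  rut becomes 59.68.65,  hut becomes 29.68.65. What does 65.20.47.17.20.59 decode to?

tender

s(#19)→62 and p(#16)→53: differences scale by 3, so n = 3·pos + 5. Each letter becomes 3×(its alphabet position, a=1..z=26) + 5.
Decoding 65.20.47.17.20.59: 65→(65−5)÷3=20=t, 20→(20−5)÷3=5=e, 47→(47−5)÷3=14=n, 17→(17−5)÷3=4=d, 20→(20−5)÷3=5=e, 59→(59−5)÷3=18=r.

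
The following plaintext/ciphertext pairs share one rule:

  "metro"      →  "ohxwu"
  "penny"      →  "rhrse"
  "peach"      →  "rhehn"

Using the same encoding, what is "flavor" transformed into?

hoeauy

In metro: m→o is +2, e→h is +3, t→x is +4, r→w is +5 — the shift increases by 1 each position. Each letter shifts forward by (position + 2), i.e. 2, 3, 4, … — the shift grows by one for each successive letter.
On flavor: f+2=h, l+3=o, a+4=e, v+5=a, o+6=u, r+7=y.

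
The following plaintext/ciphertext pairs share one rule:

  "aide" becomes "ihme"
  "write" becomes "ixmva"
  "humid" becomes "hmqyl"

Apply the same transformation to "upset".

The output letters match the input read backwards, each shifted +4: aide reversed is edia. The word is reversed, then every letter is shifted forward by 4.
For upset: reverse → tespu; then shift: t+4=x, e+4=i, s+4=w, p+4=t, u+4=y.

xiwty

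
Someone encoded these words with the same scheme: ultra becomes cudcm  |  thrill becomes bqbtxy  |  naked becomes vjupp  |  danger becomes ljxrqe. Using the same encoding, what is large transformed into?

tjbrq

In ultra: u→c is +8, l→u is +9, t→d is +10, r→c is +11 — the shift increases by 1 each position. Letter i (0-indexed) is shifted by i+8, so successive shifts are 8, 9, 10, ….
For large: l+8=t, a+9=j, r+10=b, g+11=r, e+12=q.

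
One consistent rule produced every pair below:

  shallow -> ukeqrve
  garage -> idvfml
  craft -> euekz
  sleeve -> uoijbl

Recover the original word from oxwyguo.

Letter i (0-indexed) is shifted by i+2, so successive shifts are 2, 3, 4, ….
Undoing it on oxwyguo: o−2=m, x−3=u, w−4=s, y−5=t, g−6=a, u−7=n, o−8=g.

mustang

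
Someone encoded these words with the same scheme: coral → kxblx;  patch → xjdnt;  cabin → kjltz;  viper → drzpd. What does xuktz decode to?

plain

The shift increases by 1 at each position, starting from +8: 8, 9, 10, ….
Undoing it on xuktz: x−8=p, u−9=l, k−10=a, t−11=i, z−12=n.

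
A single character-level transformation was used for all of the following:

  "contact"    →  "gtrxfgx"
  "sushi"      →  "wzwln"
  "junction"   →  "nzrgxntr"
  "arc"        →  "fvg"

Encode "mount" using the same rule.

The shift depends on letter class: consonant c→g is +4, but vowel o→t is +5. The rule splits by letter class: vowels +5, consonants +4.
On mount: m(cons)+4=q, o(vowel)+5=t, u(vowel)+5=z, n(cons)+4=r, t(cons)+4=x.

qtzrx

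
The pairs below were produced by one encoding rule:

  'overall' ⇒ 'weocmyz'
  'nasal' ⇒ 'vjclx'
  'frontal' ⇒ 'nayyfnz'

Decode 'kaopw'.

creek

Letter i (0-indexed) is shifted by i+8, so successive shifts are 8, 9, 10, ….
Reversing it on kaopw: k−8=c, a−9=r, o−10=e, p−11=e, w−12=k.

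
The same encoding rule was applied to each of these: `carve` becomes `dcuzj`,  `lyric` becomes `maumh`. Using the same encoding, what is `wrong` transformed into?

In carve: c→d is +1, a→c is +2, r→u is +3, v→z is +4 — the shift increases by 1 each position. Each letter shifts forward by (position + 1), i.e. 1, 2, 3, … — the shift grows by one for each successive letter.
For wrong: w+1=x, r+2=t, o+3=r, n+4=r, g+5=l.

xtrrl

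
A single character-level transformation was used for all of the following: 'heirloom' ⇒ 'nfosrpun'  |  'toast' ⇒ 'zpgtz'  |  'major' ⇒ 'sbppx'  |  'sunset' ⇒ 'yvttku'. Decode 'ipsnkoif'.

Shifts by position in heirloom: pos 0: h→n (+6), pos 1: e→f (+1), pos 2: i→o (+6), pos 3: r→s (+1) — repeating every 2. The shifts repeat in a cycle of length 2: positions 0,1,… shift by +6, +1, then the pattern repeats.
Decoding ipsnkoif: i−6=c, p−1=o, s−6=m, n−1=m, k−6=e, o−1=n, i−6=c, f−1=e.

commence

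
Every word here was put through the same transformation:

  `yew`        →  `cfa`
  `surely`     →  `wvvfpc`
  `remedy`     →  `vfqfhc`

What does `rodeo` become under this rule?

The shift depends on letter class: consonant y→c is +4, but vowel e→f is +1. Two shifts are in play — +1 for a/e/i/o/u, +4 for every other letter.
Applying it to rodeo: r(cons)+4=v, o(vowel)+1=p, d(cons)+4=h, e(vowel)+1=f, o(vowel)+1=p.

vphfp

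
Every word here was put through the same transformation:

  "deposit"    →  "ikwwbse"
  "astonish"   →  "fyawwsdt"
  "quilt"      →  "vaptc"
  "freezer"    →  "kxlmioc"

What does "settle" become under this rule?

xkabuo

In deposit: d→i is +5, e→k is +6, p→w is +7, o→w is +8 — the shift increases by 1 each position. Each letter shifts forward by (position + 5), i.e. 5, 6, 7, … — the shift grows by one for each successive letter.
For settle: s+5=x, e+6=k, t+7=a, t+8=b, l+9=u, e+10=o.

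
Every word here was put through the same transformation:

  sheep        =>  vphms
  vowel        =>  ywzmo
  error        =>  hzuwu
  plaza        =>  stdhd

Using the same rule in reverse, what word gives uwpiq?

roman

The shifts repeat in a cycle of length 2: positions 0,1,… shift by +3, +8, then the pattern repeats.
Undoing it on uwpiq: u−3=r, w−8=o, p−3=m, i−8=a, q−3=n.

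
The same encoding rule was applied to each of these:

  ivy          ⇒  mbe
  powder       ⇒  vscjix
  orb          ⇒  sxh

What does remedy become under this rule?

The shift depends on letter class: consonant v→b is +6, but vowel i→m is +4. Vowels shift forward by 4 and consonants shift forward by 6.
On remedy: r(cons)+6=x, e(vowel)+4=i, m(cons)+6=s, e(vowel)+4=i, d(cons)+6=j, y(cons)+6=e.

xisije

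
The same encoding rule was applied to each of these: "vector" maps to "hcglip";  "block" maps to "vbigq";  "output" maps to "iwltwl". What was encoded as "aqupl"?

skirt

v(21)→h(7) and e(4)→c(2) fit y≡11x+10 (mod 26); the inverse of 11 mod 26 is 19. This is an affine cipher: with a=0,…,z=25, each position x becomes (11x+10) mod 26.
Undoing it on aqupl: a(0)→19·(0−10)≡18=s; q(16)→19·(16−10)≡10=k; u(20)→19·(20−10)≡8=i; p(15)→19·(15−10)≡17=r; l(11)→19·(11−10)≡19=t (all mod 26).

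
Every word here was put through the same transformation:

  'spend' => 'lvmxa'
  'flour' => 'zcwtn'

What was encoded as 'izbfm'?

The output letters match the input read backwards, each shifted +8: spend reversed is dneps. The word is reversed, then every letter is shifted forward by 8.
Undoing it on izbfm: shift back: i−8=a, z−8=r, b−8=t, f−8=x, m−8=e → artxe; then reverse → extra.

extra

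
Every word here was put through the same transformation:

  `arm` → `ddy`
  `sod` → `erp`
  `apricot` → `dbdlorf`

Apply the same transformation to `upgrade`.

The shift depends on letter class: consonant r→d is +12, but vowel a→d is +3. Vowels shift forward by 3 and consonants shift forward by 12.
For upgrade: u(vowel)+3=x, p(cons)+12=b, g(cons)+12=s, r(cons)+12=d, a(vowel)+3=d, d(cons)+12=p, e(vowel)+3=h.

xbsddph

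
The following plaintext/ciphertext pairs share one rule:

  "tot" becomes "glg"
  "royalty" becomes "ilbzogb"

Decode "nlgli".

Each pair mirrors across the alphabet (t↔g, o↔l, t↔g): positions sum to 25. Letters are reflected about the middle of the alphabet (position → 25−position): Atbash.
Reversing it on nlgli: n↔m, l↔o, g↔t, l↔o, i↔r.

motor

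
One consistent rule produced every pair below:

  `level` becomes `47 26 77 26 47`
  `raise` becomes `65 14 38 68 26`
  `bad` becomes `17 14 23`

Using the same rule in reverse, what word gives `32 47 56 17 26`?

globe

l(#12)→47 and e(#5)→26: differences scale by 3, so n = 3·pos + 11. The formula is n = 3×(alphabet index, a=1) + 11.
Decoding 32 47 56 17 26: 32→(32−11)÷3=7=g, 47→(47−11)÷3=12=l, 56→(56−11)÷3=15=o, 17→(17−11)÷3=2=b, 26→(26−11)÷3=5=e.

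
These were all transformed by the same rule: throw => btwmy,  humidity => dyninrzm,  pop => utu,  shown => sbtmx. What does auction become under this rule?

stnyhzf

The word is reversed, then every letter is shifted forward by 5.
Applying it to auction: reverse → noitcua; then shift: n+5=s, o+5=t, i+5=n, t+5=y, c+5=h, u+5=z, a+5=f.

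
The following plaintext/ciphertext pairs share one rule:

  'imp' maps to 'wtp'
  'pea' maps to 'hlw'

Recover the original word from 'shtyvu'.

normal

The output letters match the input read backwards, each shifted +7: imp reversed is pmi. The word is reversed, then every letter is shifted forward by 7.
Reversing it on shtyvu: shift back: s−7=l, h−7=a, t−7=m, y−7=r, v−7=o, u−7=n → lamron; then reverse → normal.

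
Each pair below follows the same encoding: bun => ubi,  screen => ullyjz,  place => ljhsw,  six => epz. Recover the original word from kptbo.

humid

The word is reversed, then every letter is shifted forward by 7.
Reversing it on kptbo: shift back: k−7=d, p−7=i, t−7=m, b−7=u, o−7=h → dimuh; then reverse → humid.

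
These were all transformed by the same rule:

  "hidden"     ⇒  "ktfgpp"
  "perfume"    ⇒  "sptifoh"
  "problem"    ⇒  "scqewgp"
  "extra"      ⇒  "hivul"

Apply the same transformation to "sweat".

vhgde

Shifts by position in hidden: pos 0: h→k (+3), pos 1: i→t (+11), pos 2: d→f (+2), pos 3: d→g (+3), pos 4: e→p (+11), pos 5: n→p (+2) — repeating every 3. The shifts repeat in a cycle of length 3: positions 0,1,… shift by +3, +11, +2, then the pattern repeats.
For sweat: s+3=v, w+11=h, e+2=g, a+3=d, t+11=e.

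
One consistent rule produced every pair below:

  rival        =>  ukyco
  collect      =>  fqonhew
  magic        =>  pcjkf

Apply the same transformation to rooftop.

Shifts by position in rival: pos 0: r→u (+3), pos 1: i→k (+2), pos 2: v→y (+3), pos 3: a→c (+2) — repeating every 2. A repeating key of period 2 is used — shifts +3, +2 over and over.
On rooftop: r+3=u, o+2=q, o+3=r, f+2=h, t+3=w, o+2=q, p+3=s.

uqrhwqs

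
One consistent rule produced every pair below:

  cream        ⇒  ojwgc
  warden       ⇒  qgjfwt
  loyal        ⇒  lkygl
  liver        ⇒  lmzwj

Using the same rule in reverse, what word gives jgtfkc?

random

c(2)→o(14) and r(17)→j(9) fit y≡17x+6 (mod 26); the inverse of 17 mod 26 is 23. Treating letters as 0–25, the rule is x ↦ 17x + 6 (mod 26).
Undoing it on jgtfkc: j(9)→23·(9−6)≡17=r; g(6)→23·(6−6)≡0=a; t(19)→23·(19−6)≡13=n; f(5)→23·(5−6)≡3=d; k(10)→23·(10−6)≡14=o; c(2)→23·(2−6)≡12=m (all mod 26).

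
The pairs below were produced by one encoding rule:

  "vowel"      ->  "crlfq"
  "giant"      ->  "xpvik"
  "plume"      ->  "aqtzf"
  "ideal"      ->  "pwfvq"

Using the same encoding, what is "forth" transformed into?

v(21)→c(2) and o(14)→r(17) fit y≡9x+21 (mod 26); the inverse of 9 mod 26 is 3. Treating letters as 0–25, the rule is x ↦ 9x + 21 (mod 26).
For forth: f(5)→9·5+21≡14=o; o(14)→9·14+21≡17=r; r(17)→9·17+21≡18=s; t(19)→9·19+21≡10=k; h(7)→9·7+21≡6=g (all mod 26).

orskg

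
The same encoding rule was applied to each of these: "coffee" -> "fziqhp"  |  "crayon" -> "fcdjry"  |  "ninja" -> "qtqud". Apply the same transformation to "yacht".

blfsw

Shifts by position in coffee: pos 0: c→f (+3), pos 1: o→z (+11), pos 2: f→i (+3), pos 3: f→q (+11) — repeating every 2. The shifts repeat in a cycle of length 2: positions 0,1,… shift by +3, +11, then the pattern repeats.
For yacht: y+3=b, a+11=l, c+3=f, h+11=s, t+3=w.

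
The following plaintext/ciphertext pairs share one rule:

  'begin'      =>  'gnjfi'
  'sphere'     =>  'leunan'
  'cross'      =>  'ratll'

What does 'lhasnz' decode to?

survey

b(1)→g(6) and e(4)→n(13) fit y≡11x+21 (mod 26); the inverse of 11 mod 26 is 19. Treating letters as 0–25, the rule is x ↦ 11x + 21 (mod 26).
Decoding lhasnz: l(11)→19·(11−21)≡18=s; h(7)→19·(7−21)≡20=u; a(0)→19·(0−21)≡17=r; s(18)→19·(18−21)≡21=v; n(13)→19·(13−21)≡4=e; z(25)→19·(25−21)≡24=y (all mod 26).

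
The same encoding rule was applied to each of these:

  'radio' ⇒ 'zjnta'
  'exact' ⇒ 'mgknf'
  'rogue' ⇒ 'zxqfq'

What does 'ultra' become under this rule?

cudcm

Each letter shifts forward by (position + 8), i.e. 8, 9, 10, … — the shift grows by one for each successive letter.
For ultra: u+8=c, l+9=u, t+10=d, r+11=c, a+12=m.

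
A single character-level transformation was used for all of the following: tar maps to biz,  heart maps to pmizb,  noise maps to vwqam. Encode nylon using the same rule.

Compare letters: t→b is +8, a→i is +8, r→z is +8 — a constant shift. This is a Caesar cipher with shift 8.
Applying it to nylon: n+8=v, y+8=g, l+8=t, o+8=w, n+8=v.

vgtwv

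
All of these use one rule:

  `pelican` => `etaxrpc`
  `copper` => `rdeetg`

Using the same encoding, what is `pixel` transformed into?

exmta

Compare letters: p→e is +15, e→t is +15, l→a is +15 — a constant shift. This is a Caesar cipher with shift 15.
On pixel: p+15=e, i+15=x, x+15=m, e+15=t, l+15=a.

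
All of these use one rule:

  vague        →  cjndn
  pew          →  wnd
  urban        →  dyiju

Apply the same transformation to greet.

nynna

The rule splits by letter class: vowels +9, consonants +7.
For greet: g(cons)+7=n, r(cons)+7=y, e(vowel)+9=n, e(vowel)+9=n, t(cons)+7=a.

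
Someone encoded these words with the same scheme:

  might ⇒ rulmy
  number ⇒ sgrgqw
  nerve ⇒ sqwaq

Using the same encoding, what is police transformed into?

Vowels shift forward by 12 and consonants shift forward by 5.
On police: p(cons)+5=u, o(vowel)+12=a, l(cons)+5=q, i(vowel)+12=u, c(cons)+5=h, e(vowel)+12=q.

uaquhq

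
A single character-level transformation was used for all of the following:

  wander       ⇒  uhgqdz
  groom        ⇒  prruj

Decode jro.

The output letters match the input read backwards, each shifted +3: wander reversed is rednaw. Two steps: reverse the string, then apply a Caesar shift of +3.
Reversing it on jro: shift back: j−3=g, r−3=o, o−3=l → gol; then reverse → log.

log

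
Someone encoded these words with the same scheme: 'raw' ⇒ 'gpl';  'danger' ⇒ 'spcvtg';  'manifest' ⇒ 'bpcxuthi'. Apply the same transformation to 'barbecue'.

Every letter moves 15 places later in the alphabet, wrapping around z→a.
On barbecue: b+15=q, a+15=p, r+15=g, b+15=q, e+15=t, c+15=r, u+15=j, e+15=t.

qpgqtrjt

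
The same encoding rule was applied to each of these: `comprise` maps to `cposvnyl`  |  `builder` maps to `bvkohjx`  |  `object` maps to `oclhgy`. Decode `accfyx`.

abacus

In comprise: c→c is +0, o→p is +1, m→o is +2, p→s is +3 — the shift increases by 1 each position. Each letter shifts forward by its position index (0, 1, 2, …) — the shift grows by one for each successive letter.
Reversing it on accfyx: a−0=a, c−1=b, c−2=a, f−3=c, y−4=u, x−5=s.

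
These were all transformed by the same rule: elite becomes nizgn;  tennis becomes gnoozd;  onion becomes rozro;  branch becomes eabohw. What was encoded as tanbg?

great

e(4)→n(13) and l(11)→i(8) fit y≡3x+1 (mod 26); the inverse of 3 mod 26 is 9. This is an affine cipher: with a=0,…,z=25, each position x becomes (3x+1) mod 26.
Decoding tanbg: t(19)→9·(19−1)≡6=g; a(0)→9·(0−1)≡17=r; n(13)→9·(13−1)≡4=e; b(1)→9·(1−1)≡0=a; g(6)→9·(6−1)≡19=t (all mod 26).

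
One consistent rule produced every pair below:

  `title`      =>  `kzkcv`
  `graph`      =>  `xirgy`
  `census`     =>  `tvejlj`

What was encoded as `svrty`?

Compare letters: t→k is +17, i→z is +17, t→k is +17 — a constant shift. It's a constant shift of +17 (ROT17).
Reversing it on svrty: s−17=b, v−17=e, r−17=a, t−17=c, y−17=h.

beach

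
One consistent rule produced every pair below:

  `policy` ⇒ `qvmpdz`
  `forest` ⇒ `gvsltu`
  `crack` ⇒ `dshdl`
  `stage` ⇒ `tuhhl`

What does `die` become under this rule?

epl

The shift depends on letter class: consonant p→q is +1, but vowel o→v is +7. Two shifts are in play — +7 for a/e/i/o/u, +1 for every other letter.
On die: d(cons)+1=e, i(vowel)+7=p, e(vowel)+7=l.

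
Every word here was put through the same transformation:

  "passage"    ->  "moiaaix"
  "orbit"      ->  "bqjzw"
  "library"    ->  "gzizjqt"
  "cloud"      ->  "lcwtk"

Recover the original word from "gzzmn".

The output letters match the input read backwards, each shifted +8: passage reversed is egassap. The word is reversed, then every letter is shifted forward by 8.
Decoding gzzmn: shift back: g−8=y, z−8=r, z−8=r, m−8=e, n−8=f → yrref; then reverse → ferry.

ferry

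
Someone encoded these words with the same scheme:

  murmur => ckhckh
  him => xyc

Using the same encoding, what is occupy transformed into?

esskfo

Every letter moves 16 places later in the alphabet, wrapping around z→a.
Applying it to occupy: o+16=e, c+16=s, c+16=s, u+16=k, p+16=f, y+16=o.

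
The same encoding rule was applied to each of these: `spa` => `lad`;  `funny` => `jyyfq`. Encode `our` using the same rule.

cfz

The output letters match the input read backwards, each shifted +11: spa reversed is aps. Two steps: reverse the string, then apply a Caesar shift of +11.
Applying it to our: reverse → ruo; then shift: r+11=c, u+11=f, o+11=z.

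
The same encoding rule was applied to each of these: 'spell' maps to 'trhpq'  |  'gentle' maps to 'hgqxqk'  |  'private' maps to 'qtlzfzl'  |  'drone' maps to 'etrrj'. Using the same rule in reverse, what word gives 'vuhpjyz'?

useless

In spell: s→t is +1, p→r is +2, e→h is +3, l→p is +4 — the shift increases by 1 each position. Letter i (0-indexed) is shifted by i+1, so successive shifts are 1, 2, 3, ….
Undoing it on vuhpjyz: v−1=u, u−2=s, h−3=e, p−4=l, j−5=e, y−6=s, z−7=s.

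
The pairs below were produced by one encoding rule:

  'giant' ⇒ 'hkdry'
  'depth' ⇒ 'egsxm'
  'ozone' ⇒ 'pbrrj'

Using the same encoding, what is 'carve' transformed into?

In giant: g→h is +1, i→k is +2, a→d is +3, n→r is +4 — the shift increases by 1 each position. Each letter shifts forward by (position + 1), i.e. 1, 2, 3, … — the shift grows by one for each successive letter.
For carve: c+1=d, a+2=c, r+3=u, v+4=z, e+5=j.

dcuzj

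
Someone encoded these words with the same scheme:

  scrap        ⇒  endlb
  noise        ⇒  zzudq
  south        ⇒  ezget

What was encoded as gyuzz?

It's a Vigenère-style cipher with numeric key [12,11]: position i shifts by key[i mod 2].
Decoding gyuzz: g−12=u, y−11=n, u−12=i, z−11=o, z−12=n.

union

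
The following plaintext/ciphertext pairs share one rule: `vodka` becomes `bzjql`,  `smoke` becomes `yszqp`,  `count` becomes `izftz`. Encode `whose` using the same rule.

The shift depends on letter class: consonant v→b is +6, but vowel o→z is +11. Vowels shift forward by 11 and consonants shift forward by 6.
Applying it to whose: w(cons)+6=c, h(cons)+6=n, o(vowel)+11=z, s(cons)+6=y, e(vowel)+11=p.

cnzyp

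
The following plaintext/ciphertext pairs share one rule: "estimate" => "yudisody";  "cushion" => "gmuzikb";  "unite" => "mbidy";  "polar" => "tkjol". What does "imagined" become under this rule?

isoqibyp

e(4)→y(24) and s(18)→u(20) fit y≡9x+14 (mod 26); the inverse of 9 mod 26 is 3. Each letter's alphabet position (a=0..z=25) is mapped through 9·x+14 mod 26 — an affine cipher.
Applying it to imagined: i(8)→9·8+14≡8=i; m(12)→9·12+14≡18=s; a(0)→9·0+14≡14=o; g(6)→9·6+14≡16=q; i(8)→9·8+14≡8=i; n(13)→9·13+14≡1=b; e(4)→9·4+14≡24=y; d(3)→9·3+14≡15=p (all mod 26).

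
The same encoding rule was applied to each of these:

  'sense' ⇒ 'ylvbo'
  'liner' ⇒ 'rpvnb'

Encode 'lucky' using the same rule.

In sense: s→y is +6, e→l is +7, n→v is +8, s→b is +9 — the shift increases by 1 each position. The shift increases by 1 at each position, starting from +6: 6, 7, 8, ….
For lucky: l+6=r, u+7=b, c+8=k, k+9=t, y+10=i.

rbkti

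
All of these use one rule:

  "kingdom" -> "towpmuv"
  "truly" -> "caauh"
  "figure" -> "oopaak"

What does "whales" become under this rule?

Vowels shift forward by 6 and consonants shift forward by 9.
For whales: w(cons)+9=f, h(cons)+9=q, a(vowel)+6=g, l(cons)+9=u, e(vowel)+6=k, s(cons)+9=b.

fqgukb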